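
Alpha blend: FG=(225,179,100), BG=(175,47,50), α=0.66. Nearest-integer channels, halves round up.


C = α×F + (1-α)×B, with 1-α = 0.34
R: 0.66×225 + 0.34×175 = 148.50 + 59.50 = 208.00 → 208
G: 0.66×179 + 0.34×47 = 118.14 + 15.98 = 134.12 → 134
B: 0.66×100 + 0.34×50 = 66.00 + 17.00 = 83.00 → 83
= RGB(208, 134, 83)


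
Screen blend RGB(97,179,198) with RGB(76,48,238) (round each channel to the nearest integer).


Screen: C = 255 - (255-A)×(255-B)/255, rounded to nearest integer
R: 255 - (255-97)×(255-76)/255 = 255 - 28282/255 ≈ 255 - 110.910 = 144.090 → 144
G: 255 - (255-179)×(255-48)/255 = 255 - 15732/255 ≈ 255 - 61.694 = 193.306 → 193
B: 255 - (255-198)×(255-238)/255 = 255 - 969/255 ≈ 255 - 3.800 = 251.200 → 251
= RGB(144, 193, 251)


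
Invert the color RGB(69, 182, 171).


Invert: (255-R, 255-G, 255-B)
R: 255-69 = 186
G: 255-182 = 73
B: 255-171 = 84
= RGB(186, 73, 84)


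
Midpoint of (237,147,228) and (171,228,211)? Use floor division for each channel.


Midpoint: each channel = ⌊(C₁+C₂)/2⌋
R: ⌊(237+171)/2⌋ = 204
G: ⌊(147+228)/2⌋ = 187
B: ⌊(228+211)/2⌋ = 219
= RGB(204, 187, 219)


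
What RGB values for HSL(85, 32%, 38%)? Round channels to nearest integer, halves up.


H=85°, S=0.32, L=0.38
C = (1-|2L-1|)×S = (1-|-0.24|)×0.32 = 0.2432
H' = H/60 = 85/60 ≈ 1.4167; X = C×(1-|H' mod 2 - 1|) ≈ 0.1419
m = L - C/2 = 0.38 - 0.1216 = 0.2584
Sector ⌊H'⌋ = 1 → (R',G',B') = (≈0.1419, 0.2432, 0.0)
RGB = ((R'+m)×255, (G'+m)×255, (B'+m)×255) = (102.068, 127.908, 65.892)
Round half up → RGB(102, 128, 66)


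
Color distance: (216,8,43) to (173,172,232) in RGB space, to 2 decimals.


d = √[(R₁-R₂)² + (G₁-G₂)² + (B₁-B₂)²]
d = √[(216-173)² + (8-172)² + (43-232)²]
d = √[1849 + 26896 + 35721]
d = √64466
d ≈ 253.90


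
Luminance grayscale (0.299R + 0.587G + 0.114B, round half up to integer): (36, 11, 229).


Gray = 0.299×R + 0.587×G + 0.114×B
Gray = 0.299×36 + 0.587×11 + 0.114×229
Gray = 10.764 + 6.457 + 26.106
Gray = 43.327 → round half up → 43
Gray = 43


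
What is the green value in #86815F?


Color: #86815F
R = 86 = 134
G = 81 = 129
B = 5F = 95
Green = 129


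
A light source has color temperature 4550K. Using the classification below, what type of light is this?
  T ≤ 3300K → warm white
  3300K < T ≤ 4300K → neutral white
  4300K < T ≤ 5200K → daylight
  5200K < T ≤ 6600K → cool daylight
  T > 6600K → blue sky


Temperature: 4550K
4300K < 4550K ≤ 5200K → daylight
Classification: daylight


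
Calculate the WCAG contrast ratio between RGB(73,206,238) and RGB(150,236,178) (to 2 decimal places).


Linearize each sRGB channel c=v/255: c/12.92 if c ≤ 0.04045 else ((c+0.055)/1.055)^2.4
L = 0.2126×R_lin + 0.7152×G_lin + 0.0722×B_lin
Color 1 (73,206,238):
  R=73: 73/255≈0.2863 > 0.04045 → ((0.2863+0.055)/1.055)^2.4 ≈ 0.06663
  G=206: 206/255≈0.8078 > 0.04045 → ((0.8078+0.055)/1.055)^2.4 ≈ 0.61721
  B=238: 238/255≈0.9333 > 0.04045 → ((0.9333+0.055)/1.055)^2.4 ≈ 0.85499
  L1 = 0.2126×0.06663 + 0.7152×0.61721 + 0.0722×0.85499 ≈ 0.51732
Color 2 (150,236,178):
  R=150: 150/255≈0.5882 > 0.04045 → ((0.5882+0.055)/1.055)^2.4 ≈ 0.30499
  G=236: 236/255≈0.9255 > 0.04045 → ((0.9255+0.055)/1.055)^2.4 ≈ 0.83880
  B=178: 178/255≈0.6980 > 0.04045 → ((0.6980+0.055)/1.055)^2.4 ≈ 0.44520
  L2 = 0.2126×0.30499 + 0.7152×0.83880 + 0.0722×0.44520 ≈ 0.69689
Lighter = 0.69689, Darker = 0.51732
Ratio = (L_lighter + 0.05) / (L_darker + 0.05)
Ratio = (0.69689 + 0.05) / (0.51732 + 0.05) = 0.74689 / 0.56732 ≈ 1.3165
Ratio ≈ 1.32:1


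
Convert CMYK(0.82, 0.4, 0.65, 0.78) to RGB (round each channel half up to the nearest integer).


R = 255 × (1-C) × (1-K) = 255 × 0.18 × 0.22 = 10.098 → 10
G = 255 × (1-M) × (1-K) = 255 × 0.60 × 0.22 = 33.66 → 34
B = 255 × (1-Y) × (1-K) = 255 × 0.35 × 0.22 = 19.635 → 20
= RGB(10, 34, 20)


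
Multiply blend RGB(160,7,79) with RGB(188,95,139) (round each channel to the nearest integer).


Multiply: C = A×B/255, rounded to nearest integer
R: 160×188/255 = 30080/255 ≈ 117.961 → 118
G: 7×95/255 = 665/255 ≈ 2.608 → 3
B: 79×139/255 = 10981/255 ≈ 43.063 → 43
= RGB(118, 3, 43)


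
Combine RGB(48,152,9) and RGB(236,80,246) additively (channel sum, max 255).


Additive: each channel = min(255, C₁+C₂)
R: 48+236 = 284 → 255
G: 152+80 = 232 → 232
B: 9+246 = 255 → 255
= RGB(255, 232, 255)


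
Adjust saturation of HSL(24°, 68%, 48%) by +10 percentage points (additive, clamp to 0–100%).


Original S = 68%
Adjustment = +10 percentage points
New S = 68 + (10) = 78
Clamp to [0, 100] → 78
= HSL(24°, 78%, 48%)


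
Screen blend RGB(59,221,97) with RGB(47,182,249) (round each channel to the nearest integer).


Screen: C = 255 - (255-A)×(255-B)/255, rounded to nearest integer
R: 255 - (255-59)×(255-47)/255 = 255 - 40768/255 ≈ 255 - 159.875 = 95.125 → 95
G: 255 - (255-221)×(255-182)/255 = 255 - 2482/255 ≈ 255 - 9.733 = 245.267 → 245
B: 255 - (255-97)×(255-249)/255 = 255 - 948/255 ≈ 255 - 3.718 = 251.282 → 251
= RGB(95, 245, 251)


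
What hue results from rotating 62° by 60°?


New hue = (H + rotation) mod 360
New hue = (62 + 60) mod 360
= 122 mod 360
= 122°


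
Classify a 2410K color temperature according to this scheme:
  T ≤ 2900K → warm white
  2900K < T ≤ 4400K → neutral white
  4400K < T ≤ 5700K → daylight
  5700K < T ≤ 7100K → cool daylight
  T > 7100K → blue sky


Temperature: 2410K
2410K ≤ 2900K → warm white
Classification: warm white


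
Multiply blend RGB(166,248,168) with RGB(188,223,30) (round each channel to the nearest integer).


Multiply: C = A×B/255, rounded to nearest integer
R: 166×188/255 = 31208/255 ≈ 122.384 → 122
G: 248×223/255 = 55304/255 ≈ 216.878 → 217
B: 168×30/255 = 5040/255 ≈ 19.765 → 20
= RGB(122, 217, 20)


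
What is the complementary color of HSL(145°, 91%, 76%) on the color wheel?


Complement = opposite side of color wheel = hue + 180°
H' = (145 + 180) mod 360 = 325°
S and L unchanged.
= HSL(325°, 91%, 76%)


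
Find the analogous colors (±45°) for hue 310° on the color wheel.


Base hue: 310°
Left analog: (310 - 45) mod 360 = 265°
Right analog: (310 + 45) mod 360 = 355°
Analogous hues = 265° and 355°


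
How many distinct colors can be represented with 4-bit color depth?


Colors = 2^bits = 2^4
= 16 colors


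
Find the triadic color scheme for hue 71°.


Triadic: equally spaced at 120° intervals
H1 = 71°
H2 = (71 + 120) mod 360 = 191°
H3 = (71 + 240) mod 360 = 311°
Triadic = 71°, 191°, 311°


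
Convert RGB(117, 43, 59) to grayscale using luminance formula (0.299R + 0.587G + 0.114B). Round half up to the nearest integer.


Gray = 0.299×R + 0.587×G + 0.114×B
Gray = 0.299×117 + 0.587×43 + 0.114×59
Gray = 34.983 + 25.241 + 6.726
Gray = 66.950 → round half up → 67
Gray = 67


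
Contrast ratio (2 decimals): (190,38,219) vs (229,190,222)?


Linearize each sRGB channel c=v/255: c/12.92 if c ≤ 0.04045 else ((c+0.055)/1.055)^2.4
L = 0.2126×R_lin + 0.7152×G_lin + 0.0722×B_lin
Color 1 (190,38,219):
  R=190: 190/255≈0.7451 > 0.04045 → ((0.7451+0.055)/1.055)^2.4 ≈ 0.51492
  G=38: 38/255≈0.1490 > 0.04045 → ((0.1490+0.055)/1.055)^2.4 ≈ 0.01938
  B=219: 219/255≈0.8588 > 0.04045 → ((0.8588+0.055)/1.055)^2.4 ≈ 0.70838
  L1 = 0.2126×0.51492 + 0.7152×0.01938 + 0.0722×0.70838 ≈ 0.17448
Color 2 (229,190,222):
  R=229: 229/255≈0.8980 > 0.04045 → ((0.8980+0.055)/1.055)^2.4 ≈ 0.78354
  G=190: 190/255≈0.7451 > 0.04045 → ((0.7451+0.055)/1.055)^2.4 ≈ 0.51492
  B=222: 222/255≈0.8706 > 0.04045 → ((0.8706+0.055)/1.055)^2.4 ≈ 0.73046
  L2 = 0.2126×0.78354 + 0.7152×0.51492 + 0.0722×0.73046 ≈ 0.58759
Lighter = 0.58759, Darker = 0.17448
Ratio = (L_lighter + 0.05) / (L_darker + 0.05)
Ratio = (0.58759 + 0.05) / (0.17448 + 0.05) = 0.63759 / 0.22448 ≈ 2.8403
Ratio ≈ 2.84:1


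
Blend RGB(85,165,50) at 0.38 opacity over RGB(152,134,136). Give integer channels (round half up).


C = α×F + (1-α)×B, with 1-α = 0.62
R: 0.38×85 + 0.62×152 = 32.30 + 94.24 = 126.54 → 127
G: 0.38×165 + 0.62×134 = 62.70 + 83.08 = 145.78 → 146
B: 0.38×50 + 0.62×136 = 19.00 + 84.32 = 103.32 → 103
= RGB(127, 146, 103)


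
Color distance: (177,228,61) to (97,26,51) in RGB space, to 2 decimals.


d = √[(R₁-R₂)² + (G₁-G₂)² + (B₁-B₂)²]
d = √[(177-97)² + (228-26)² + (61-51)²]
d = √[6400 + 40804 + 100]
d = √47304
d ≈ 217.49


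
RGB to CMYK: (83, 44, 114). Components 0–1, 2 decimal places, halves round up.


R'=83/255≈0.3255, G'=44/255≈0.1725, B'=114/255≈0.4471
K = 1 - max(R',G',B') = 1 - 114/255 = 141/255 = 0.55294… → 0.55
(1-R'-K)/(1-K) simplifies to (max-R)/max with max = 114:
C = (114-83)/114 = 31/114 = 0.27192… → 0.27
M = (114-44)/114 = 70/114 = 0.61403… → 0.61
Y = (114-114)/114 = 0/114 = 0 → 0.00
= CMYK(0.27, 0.61, 0.00, 0.55)


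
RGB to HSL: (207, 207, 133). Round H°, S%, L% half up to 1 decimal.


Normalize: R'=207/255≈0.8118, G'=207/255≈0.8118, B'=133/255≈0.5216
Max=207/255, Min=133/255, Δ=Max-Min=74/255
L = (Max+Min)/2 = (207+133)/510 = 340/510 = 0.66666… → L = 66.7%
L > 0.5 → S = Δ/(2-Max-Min) = 74/(510-207-133) = 74/170 = 0.43529… → S = 43.5%
(the 1/255 factors cancel in S and H, so raw channel differences can be used)
Max is R' → H = 60 × (((G-B)/Δ) mod 6) = 60 × (((207-133)/74) mod 6)
  74/74 = 1
  H = 60 × 1 = 60° → H = 60.0°
= HSL(60.0°, 43.5%, 66.7%)


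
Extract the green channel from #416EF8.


Color: #416EF8
R = 41 = 65
G = 6E = 110
B = F8 = 248
Green = 110


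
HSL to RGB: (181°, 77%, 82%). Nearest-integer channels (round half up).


H=181°, S=0.77, L=0.82
C = (1-|2L-1|)×S = (1-|0.64|)×0.77 = 0.2772
H' = H/60 = 181/60 ≈ 3.0167; X = C×(1-|H' mod 2 - 1|) = 0.27258
m = L - C/2 = 0.82 - 0.1386 = 0.6814
Sector ⌊H'⌋ = 3 → (R',G',B') = (0.0, 0.27258, 0.2772)
RGB = ((R'+m)×255, (G'+m)×255, (B'+m)×255) = (173.757, 243.2649, 244.443)
Round half up → RGB(174, 243, 244)


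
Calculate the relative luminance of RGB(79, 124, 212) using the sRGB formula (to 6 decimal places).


Linearize each channel (sRGB transfer function): c = v/255; c_lin = c/12.92 if c ≤ 0.04045, else ((c+0.055)/1.055)^2.4
  R: 79/255 ≈ 0.309804 > 0.04045 → ((0.309804+0.055)/1.055)^2.4 ≈ 0.078187
  G: 124/255 ≈ 0.486275 > 0.04045 → ((0.486275+0.055)/1.055)^2.4 ≈ 0.201556
  B: 212/255 ≈ 0.831373 > 0.04045 → ((0.831373+0.055)/1.055)^2.4 ≈ 0.658375
R_lin = 0.078187, G_lin = 0.201556, B_lin = 0.658375
L = 0.2126×R + 0.7152×G + 0.0722×B
L = 0.2126×0.078187 + 0.7152×0.201556 + 0.0722×0.658375
L ≈ 0.208310


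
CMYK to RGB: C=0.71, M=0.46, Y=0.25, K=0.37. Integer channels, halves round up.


R = 255 × (1-C) × (1-K) = 255 × 0.29 × 0.63 = 46.5885 → 47
G = 255 × (1-M) × (1-K) = 255 × 0.54 × 0.63 = 86.751 → 87
B = 255 × (1-Y) × (1-K) = 255 × 0.75 × 0.63 = 120.4875 → 120
= RGB(47, 87, 120)


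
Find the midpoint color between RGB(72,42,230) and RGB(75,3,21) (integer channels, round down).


Midpoint: each channel = ⌊(C₁+C₂)/2⌋
R: ⌊(72+75)/2⌋ = 73
G: ⌊(42+3)/2⌋ = 22
B: ⌊(230+21)/2⌋ = 125
= RGB(73, 22, 125)


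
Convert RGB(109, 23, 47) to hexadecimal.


R = 109 → 6D (hex)
G = 23 → 17 (hex)
B = 47 → 2F (hex)
Hex = #6D172F


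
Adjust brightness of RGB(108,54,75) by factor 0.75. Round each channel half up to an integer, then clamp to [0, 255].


Multiply each channel by 0.75, round half up, clamp to [0, 255]
R: 108×0.75 = 81
G: 54×0.75 = 40.5 → round → 41
B: 75×0.75 = 56.25 → round → 56
= RGB(81, 41, 56)


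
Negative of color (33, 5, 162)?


Invert: (255-R, 255-G, 255-B)
R: 255-33 = 222
G: 255-5 = 250
B: 255-162 = 93
= RGB(222, 250, 93)


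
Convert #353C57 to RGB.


35 → 53 (R)
3C → 60 (G)
57 → 87 (B)
= RGB(53, 60, 87)


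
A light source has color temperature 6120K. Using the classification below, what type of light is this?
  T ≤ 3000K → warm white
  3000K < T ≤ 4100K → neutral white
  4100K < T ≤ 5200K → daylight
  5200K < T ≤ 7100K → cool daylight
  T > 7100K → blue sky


Temperature: 6120K
5200K < 6120K ≤ 7100K → cool daylight
Classification: cool daylight


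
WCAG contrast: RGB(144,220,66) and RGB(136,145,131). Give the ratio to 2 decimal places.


Linearize each sRGB channel c=v/255: c/12.92 if c ≤ 0.04045 else ((c+0.055)/1.055)^2.4
L = 0.2126×R_lin + 0.7152×G_lin + 0.0722×B_lin
Color 1 (144,220,66):
  R=144: 144/255≈0.5647 > 0.04045 → ((0.5647+0.055)/1.055)^2.4 ≈ 0.27889
  G=220: 220/255≈0.8627 > 0.04045 → ((0.8627+0.055)/1.055)^2.4 ≈ 0.71569
  B=66: 66/255≈0.2588 > 0.04045 → ((0.2588+0.055)/1.055)^2.4 ≈ 0.05448
  L1 = 0.2126×0.27889 + 0.7152×0.71569 + 0.0722×0.05448 ≈ 0.57509
Color 2 (136,145,131):
  R=136: 136/255≈0.5333 > 0.04045 → ((0.5333+0.055)/1.055)^2.4 ≈ 0.24620
  G=145: 145/255≈0.5686 > 0.04045 → ((0.5686+0.055)/1.055)^2.4 ≈ 0.28315
  B=131: 131/255≈0.5137 > 0.04045 → ((0.5137+0.055)/1.055)^2.4 ≈ 0.22697
  L2 = 0.2126×0.24620 + 0.7152×0.28315 + 0.0722×0.22697 ≈ 0.27124
Lighter = 0.57509, Darker = 0.27124
Ratio = (L_lighter + 0.05) / (L_darker + 0.05)
Ratio = (0.57509 + 0.05) / (0.27124 + 0.05) = 0.62509 / 0.32124 ≈ 1.9459
Ratio ≈ 1.95:1


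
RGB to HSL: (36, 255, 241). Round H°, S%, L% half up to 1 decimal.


Normalize: R'=36/255≈0.1412, G'=255/255≈1.0000, B'=241/255≈0.9451
Max=255/255, Min=36/255, Δ=Max-Min=219/255
L = (Max+Min)/2 = (255+36)/510 = 291/510 = 0.57058… → L = 57.1%
L > 0.5 → S = Δ/(2-Max-Min) = 219/(510-255-36) = 219/219 = 1 → S = 100.0%
(the 1/255 factors cancel in S and H, so raw channel differences can be used)
Max is G' → H = 60 × ((B-R)/Δ + 2) = 60 × ((241-36)/219 + 2)
  205/219 + 2 = 0.9360… + 2 = 2.9360…
  H = 60 × 2.9360… = 176.164…° → H = 176.2°
= HSL(176.2°, 100.0%, 57.1%)


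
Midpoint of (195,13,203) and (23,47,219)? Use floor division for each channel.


Midpoint: each channel = ⌊(C₁+C₂)/2⌋
R: ⌊(195+23)/2⌋ = 109
G: ⌊(13+47)/2⌋ = 30
B: ⌊(203+219)/2⌋ = 211
= RGB(109, 30, 211)


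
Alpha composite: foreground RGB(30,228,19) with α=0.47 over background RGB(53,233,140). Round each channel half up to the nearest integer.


C = α×F + (1-α)×B, with 1-α = 0.53
R: 0.47×30 + 0.53×53 = 14.10 + 28.09 = 42.19 → 42
G: 0.47×228 + 0.53×233 = 107.16 + 123.49 = 230.65 → 231
B: 0.47×19 + 0.53×140 = 8.93 + 74.20 = 83.13 → 83
= RGB(42, 231, 83)


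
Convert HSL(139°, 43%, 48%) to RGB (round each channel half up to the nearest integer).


H=139°, S=0.43, L=0.48
C = (1-|2L-1|)×S = (1-|-0.04|)×0.43 = 0.4128
H' = H/60 = 139/60 ≈ 2.3167; X = C×(1-|H' mod 2 - 1|) = 0.13072
m = L - C/2 = 0.48 - 0.2064 = 0.2736
Sector ⌊H'⌋ = 2 → (R',G',B') = (0.0, 0.4128, 0.13072)
RGB = ((R'+m)×255, (G'+m)×255, (B'+m)×255) = (69.768, 175.032, 103.1016)
Round half up → RGB(70, 175, 103)


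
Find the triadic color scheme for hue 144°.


Triadic: equally spaced at 120° intervals
H1 = 144°
H2 = (144 + 120) mod 360 = 264°
H3 = (144 + 240) mod 360 = 24°
Triadic = 144°, 264°, 24°


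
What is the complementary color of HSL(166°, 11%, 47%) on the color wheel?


Complement = opposite side of color wheel = hue + 180°
H' = (166 + 180) mod 360 = 346°
S and L unchanged.
= HSL(346°, 11%, 47%)


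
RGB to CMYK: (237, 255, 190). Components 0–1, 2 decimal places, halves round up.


R'=237/255≈0.9294, G'=255/255≈1.0000, B'=190/255≈0.7451
K = 1 - max(R',G',B') = 1 - 255/255 = 0/255 = 0 → 0.00
(1-R'-K)/(1-K) simplifies to (max-R)/max with max = 255:
C = (255-237)/255 = 18/255 = 0.07058… → 0.07
M = (255-255)/255 = 0/255 = 0 → 0.00
Y = (255-190)/255 = 65/255 = 0.25490… → 0.25
= CMYK(0.07, 0.00, 0.25, 0.00)


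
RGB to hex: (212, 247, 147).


R = 212 → D4 (hex)
G = 247 → F7 (hex)
B = 147 → 93 (hex)
Hex = #D4F793


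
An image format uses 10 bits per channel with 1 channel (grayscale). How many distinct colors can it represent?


Total bits = 10 bits/channel × 1 channels = 10 bits
Distinct colors = 2^10
= 1,024 colors


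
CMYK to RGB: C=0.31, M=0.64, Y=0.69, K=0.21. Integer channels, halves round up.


R = 255 × (1-C) × (1-K) = 255 × 0.69 × 0.79 = 139.0005 → 139
G = 255 × (1-M) × (1-K) = 255 × 0.36 × 0.79 = 72.522 → 73
B = 255 × (1-Y) × (1-K) = 255 × 0.31 × 0.79 = 62.4495 → 62
= RGB(139, 73, 62)


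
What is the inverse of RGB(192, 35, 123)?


Invert: (255-R, 255-G, 255-B)
R: 255-192 = 63
G: 255-35 = 220
B: 255-123 = 132
= RGB(63, 220, 132)


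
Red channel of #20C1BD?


Color: #20C1BD
R = 20 = 32
G = C1 = 193
B = BD = 189
Red = 32


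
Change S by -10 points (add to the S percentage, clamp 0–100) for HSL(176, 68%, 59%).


Original S = 68%
Adjustment = -10 percentage points
New S = 68 + (-10) = 58
Clamp to [0, 100] → 58
= HSL(176°, 58%, 59%)


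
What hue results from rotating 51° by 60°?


New hue = (H + rotation) mod 360
New hue = (51 + 60) mod 360
= 111 mod 360
= 111°


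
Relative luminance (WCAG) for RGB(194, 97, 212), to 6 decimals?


Linearize each channel (sRGB transfer function): c = v/255; c_lin = c/12.92 if c ≤ 0.04045, else ((c+0.055)/1.055)^2.4
  R: 194/255 ≈ 0.760784 > 0.04045 → ((0.760784+0.055)/1.055)^2.4 ≈ 0.539479
  G: 97/255 ≈ 0.380392 > 0.04045 → ((0.380392+0.055)/1.055)^2.4 ≈ 0.119538
  B: 212/255 ≈ 0.831373 > 0.04045 → ((0.831373+0.055)/1.055)^2.4 ≈ 0.658375
R_lin = 0.539479, G_lin = 0.119538, B_lin = 0.658375
L = 0.2126×R + 0.7152×G + 0.0722×B
L = 0.2126×0.539479 + 0.7152×0.119538 + 0.0722×0.658375
L ≈ 0.247722


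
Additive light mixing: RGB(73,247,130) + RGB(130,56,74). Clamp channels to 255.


Additive: each channel = min(255, C₁+C₂)
R: 73+130 = 203 → 203
G: 247+56 = 303 → 255
B: 130+74 = 204 → 204
= RGB(203, 255, 204)


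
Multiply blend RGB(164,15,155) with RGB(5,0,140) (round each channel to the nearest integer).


Multiply: C = A×B/255, rounded to nearest integer
R: 164×5/255 = 820/255 ≈ 3.216 → 3
G: 15×0/255 = 0/255 ≈ 0.000 → 0
B: 155×140/255 = 21700/255 ≈ 85.098 → 85
= RGB(3, 0, 85)


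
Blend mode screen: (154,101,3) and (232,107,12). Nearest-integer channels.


Screen: C = 255 - (255-A)×(255-B)/255, rounded to nearest integer
R: 255 - (255-154)×(255-232)/255 = 255 - 2323/255 ≈ 255 - 9.110 = 245.890 → 246
G: 255 - (255-101)×(255-107)/255 = 255 - 22792/255 ≈ 255 - 89.380 = 165.620 → 166
B: 255 - (255-3)×(255-12)/255 = 255 - 61236/255 ≈ 255 - 240.141 = 14.859 → 15
= RGB(246, 166, 15)


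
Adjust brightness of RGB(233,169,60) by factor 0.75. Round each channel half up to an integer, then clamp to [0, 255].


Multiply each channel by 0.75, round half up, clamp to [0, 255]
R: 233×0.75 = 174.75 → round → 175
G: 169×0.75 = 126.75 → round → 127
B: 60×0.75 = 45
= RGB(175, 127, 45)


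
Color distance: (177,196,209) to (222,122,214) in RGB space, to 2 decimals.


d = √[(R₁-R₂)² + (G₁-G₂)² + (B₁-B₂)²]
d = √[(177-222)² + (196-122)² + (209-214)²]
d = √[2025 + 5476 + 25]
d = √7526
d ≈ 86.75


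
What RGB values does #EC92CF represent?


EC → 236 (R)
92 → 146 (G)
CF → 207 (B)
= RGB(236, 146, 207)


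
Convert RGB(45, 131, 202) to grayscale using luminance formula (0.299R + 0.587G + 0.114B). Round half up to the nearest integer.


Gray = 0.299×R + 0.587×G + 0.114×B
Gray = 0.299×45 + 0.587×131 + 0.114×202
Gray = 13.455 + 76.897 + 23.028
Gray = 113.380 → round half up → 113
Gray = 113


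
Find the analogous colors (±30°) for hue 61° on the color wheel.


Base hue: 61°
Left analog: (61 - 30) mod 360 = 31°
Right analog: (61 + 30) mod 360 = 91°
Analogous hues = 31° and 91°


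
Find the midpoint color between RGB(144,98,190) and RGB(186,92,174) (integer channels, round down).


Midpoint: each channel = ⌊(C₁+C₂)/2⌋
R: ⌊(144+186)/2⌋ = 165
G: ⌊(98+92)/2⌋ = 95
B: ⌊(190+174)/2⌋ = 182
= RGB(165, 95, 182)


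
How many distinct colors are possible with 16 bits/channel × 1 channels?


Total bits = 16 bits/channel × 1 channels = 16 bits
Distinct colors = 2^16
= 65,536 colors


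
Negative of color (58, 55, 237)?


Invert: (255-R, 255-G, 255-B)
R: 255-58 = 197
G: 255-55 = 200
B: 255-237 = 18
= RGB(197, 200, 18)


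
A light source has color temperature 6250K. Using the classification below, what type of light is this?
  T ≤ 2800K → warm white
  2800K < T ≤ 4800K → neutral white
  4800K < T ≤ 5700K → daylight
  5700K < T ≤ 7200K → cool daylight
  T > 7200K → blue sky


Temperature: 6250K
5700K < 6250K ≤ 7200K → cool daylight
Classification: cool daylight


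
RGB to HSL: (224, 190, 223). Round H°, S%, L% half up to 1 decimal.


Normalize: R'=224/255≈0.8784, G'=190/255≈0.7451, B'=223/255≈0.8745
Max=224/255, Min=190/255, Δ=Max-Min=34/255
L = (Max+Min)/2 = (224+190)/510 = 414/510 = 0.81176… → L = 81.2%
L > 0.5 → S = Δ/(2-Max-Min) = 34/(510-224-190) = 34/96 = 0.35416… → S = 35.4%
(the 1/255 factors cancel in S and H, so raw channel differences can be used)
Max is R' → H = 60 × (((G-B)/Δ) mod 6) = 60 × (((190-223)/34) mod 6)
  (-33)/34 = -0.9705…; negative, so add 6 → 5.0294…
  H = 60 × 5.0294… = 301.764…° → H = 301.8°
= HSL(301.8°, 35.4%, 81.2%)


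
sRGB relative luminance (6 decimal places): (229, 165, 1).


Linearize each channel (sRGB transfer function): c = v/255; c_lin = c/12.92 if c ≤ 0.04045, else ((c+0.055)/1.055)^2.4
  R: 229/255 ≈ 0.898039 > 0.04045 → ((0.898039+0.055)/1.055)^2.4 ≈ 0.783538
  G: 165/255 ≈ 0.647059 > 0.04045 → ((0.647059+0.055)/1.055)^2.4 ≈ 0.376262
  B: 1/255 ≈ 0.003922 ≤ 0.04045 → 0.003922/12.92 ≈ 0.000304
R_lin = 0.783538, G_lin = 0.376262, B_lin = 0.000304
L = 0.2126×R + 0.7152×G + 0.0722×B
L = 0.2126×0.783538 + 0.7152×0.376262 + 0.0722×0.000304
L ≈ 0.435705


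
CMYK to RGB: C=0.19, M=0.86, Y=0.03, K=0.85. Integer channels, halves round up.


R = 255 × (1-C) × (1-K) = 255 × 0.81 × 0.15 = 30.9825 → 31
G = 255 × (1-M) × (1-K) = 255 × 0.14 × 0.15 = 5.355 → 5
B = 255 × (1-Y) × (1-K) = 255 × 0.97 × 0.15 = 37.1025 → 37
= RGB(31, 5, 37)


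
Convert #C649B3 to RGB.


C6 → 198 (R)
49 → 73 (G)
B3 → 179 (B)
= RGB(198, 73, 179)


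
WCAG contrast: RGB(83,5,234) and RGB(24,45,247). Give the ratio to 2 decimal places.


Linearize each sRGB channel c=v/255: c/12.92 if c ≤ 0.04045 else ((c+0.055)/1.055)^2.4
L = 0.2126×R_lin + 0.7152×G_lin + 0.0722×B_lin
Color 1 (83,5,234):
  R=83: 83/255≈0.3255 > 0.04045 → ((0.3255+0.055)/1.055)^2.4 ≈ 0.08650
  G=5: 5/255≈0.0196 ≤ 0.04045 → 0.0196/12.92 ≈ 0.00152
  B=234: 234/255≈0.9176 > 0.04045 → ((0.9176+0.055)/1.055)^2.4 ≈ 0.82279
  L1 = 0.2126×0.08650 + 0.7152×0.00152 + 0.0722×0.82279 ≈ 0.07888
Color 2 (24,45,247):
  R=24: 24/255≈0.0941 > 0.04045 → ((0.0941+0.055)/1.055)^2.4 ≈ 0.00913
  G=45: 45/255≈0.1765 > 0.04045 → ((0.1765+0.055)/1.055)^2.4 ≈ 0.02624
  B=247: 247/255≈0.9686 > 0.04045 → ((0.9686+0.055)/1.055)^2.4 ≈ 0.93011
  L2 = 0.2126×0.00913 + 0.7152×0.02624 + 0.0722×0.93011 ≈ 0.08786
Lighter = 0.08786, Darker = 0.07888
Ratio = (L_lighter + 0.05) / (L_darker + 0.05)
Ratio = (0.08786 + 0.05) / (0.07888 + 0.05) = 0.13786 / 0.12888 ≈ 1.0697
Ratio ≈ 1.07:1


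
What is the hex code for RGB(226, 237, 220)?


R = 226 → E2 (hex)
G = 237 → ED (hex)
B = 220 → DC (hex)
Hex = #E2EDDC


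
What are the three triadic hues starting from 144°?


Triadic: equally spaced at 120° intervals
H1 = 144°
H2 = (144 + 120) mod 360 = 264°
H3 = (144 + 240) mod 360 = 24°
Triadic = 144°, 264°, 24°


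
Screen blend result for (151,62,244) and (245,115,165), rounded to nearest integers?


Screen: C = 255 - (255-A)×(255-B)/255, rounded to nearest integer
R: 255 - (255-151)×(255-245)/255 = 255 - 1040/255 ≈ 255 - 4.078 = 250.922 → 251
G: 255 - (255-62)×(255-115)/255 = 255 - 27020/255 ≈ 255 - 105.961 = 149.039 → 149
B: 255 - (255-244)×(255-165)/255 = 255 - 990/255 ≈ 255 - 3.882 = 251.118 → 251
= RGB(251, 149, 251)


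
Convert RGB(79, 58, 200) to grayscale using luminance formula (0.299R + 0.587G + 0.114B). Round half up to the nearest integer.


Gray = 0.299×R + 0.587×G + 0.114×B
Gray = 0.299×79 + 0.587×58 + 0.114×200
Gray = 23.621 + 34.046 + 22.800
Gray = 80.467 → round half up → 80
Gray = 80


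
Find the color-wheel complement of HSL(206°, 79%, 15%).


Complement = opposite side of color wheel = hue + 180°
H' = (206 + 180) mod 360 = 26°
S and L unchanged.
= HSL(26°, 79%, 15%)


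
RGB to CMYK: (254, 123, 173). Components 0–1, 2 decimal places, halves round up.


R'=254/255≈0.9961, G'=123/255≈0.4824, B'=173/255≈0.6784
K = 1 - max(R',G',B') = 1 - 254/255 = 1/255 = 0.00392… → 0.00
(1-R'-K)/(1-K) simplifies to (max-R)/max with max = 254:
C = (254-254)/254 = 0/254 = 0 → 0.00
M = (254-123)/254 = 131/254 = 0.51574… → 0.52
Y = (254-173)/254 = 81/254 = 0.31889… → 0.32
= CMYK(0.00, 0.52, 0.32, 0.00)


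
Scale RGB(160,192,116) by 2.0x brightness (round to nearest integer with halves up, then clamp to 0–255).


Multiply each channel by 2.0, round half up, clamp to [0, 255]
R: 160×2.0 = 320 → clamp → 255
G: 192×2.0 = 384 → clamp → 255
B: 116×2.0 = 232
= RGB(255, 255, 232)


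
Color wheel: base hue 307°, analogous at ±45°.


Base hue: 307°
Left analog: (307 - 45) mod 360 = 262°
Right analog: (307 + 45) mod 360 = 352°
Analogous hues = 262° and 352°


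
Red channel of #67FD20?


Color: #67FD20
R = 67 = 103
G = FD = 253
B = 20 = 32
Red = 103


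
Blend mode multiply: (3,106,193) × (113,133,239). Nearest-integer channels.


Multiply: C = A×B/255, rounded to nearest integer
R: 3×113/255 = 339/255 ≈ 1.329 → 1
G: 106×133/255 = 14098/255 ≈ 55.286 → 55
B: 193×239/255 = 46127/255 ≈ 180.890 → 181
= RGB(1, 55, 181)


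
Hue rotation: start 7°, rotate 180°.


New hue = (H + rotation) mod 360
New hue = (7 + 180) mod 360
= 187 mod 360
= 187°


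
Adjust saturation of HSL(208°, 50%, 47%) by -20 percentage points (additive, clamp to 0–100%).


Original S = 50%
Adjustment = -20 percentage points
New S = 50 + (-20) = 30
Clamp to [0, 100] → 30
= HSL(208°, 30%, 47%)


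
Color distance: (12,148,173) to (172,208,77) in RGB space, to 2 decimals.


d = √[(R₁-R₂)² + (G₁-G₂)² + (B₁-B₂)²]
d = √[(12-172)² + (148-208)² + (173-77)²]
d = √[25600 + 3600 + 9216]
d = √38416
d = 196.00


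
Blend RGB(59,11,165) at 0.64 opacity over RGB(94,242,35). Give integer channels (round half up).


C = α×F + (1-α)×B, with 1-α = 0.36
R: 0.64×59 + 0.36×94 = 37.76 + 33.84 = 71.60 → 72
G: 0.64×11 + 0.36×242 = 7.04 + 87.12 = 94.16 → 94
B: 0.64×165 + 0.36×35 = 105.60 + 12.60 = 118.20 → 118
= RGB(72, 94, 118)


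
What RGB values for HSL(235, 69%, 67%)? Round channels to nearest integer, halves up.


H=235°, S=0.69, L=0.67
C = (1-|2L-1|)×S = (1-|0.34|)×0.69 = 0.4554
H' = H/60 = 235/60 ≈ 3.9167; X = C×(1-|H' mod 2 - 1|) = 0.03795
m = L - C/2 = 0.67 - 0.2277 = 0.4423
Sector ⌊H'⌋ = 3 → (R',G',B') = (0.0, 0.03795, 0.4554)
RGB = ((R'+m)×255, (G'+m)×255, (B'+m)×255) = (112.7865, 122.46375, 228.9135)
Round half up → RGB(113, 122, 229)


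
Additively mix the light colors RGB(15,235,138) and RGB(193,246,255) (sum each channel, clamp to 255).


Additive: each channel = min(255, C₁+C₂)
R: 15+193 = 208 → 208
G: 235+246 = 481 → 255
B: 138+255 = 393 → 255
= RGB(208, 255, 255)


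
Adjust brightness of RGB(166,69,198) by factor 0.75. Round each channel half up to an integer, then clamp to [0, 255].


Multiply each channel by 0.75, round half up, clamp to [0, 255]
R: 166×0.75 = 124.5 → round → 125
G: 69×0.75 = 51.75 → round → 52
B: 198×0.75 = 148.5 → round → 149
= RGB(125, 52, 149)


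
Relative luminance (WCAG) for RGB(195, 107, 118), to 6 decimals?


Linearize each channel (sRGB transfer function): c = v/255; c_lin = c/12.92 if c ≤ 0.04045, else ((c+0.055)/1.055)^2.4
  R: 195/255 ≈ 0.764706 > 0.04045 → ((0.764706+0.055)/1.055)^2.4 ≈ 0.545724
  G: 107/255 ≈ 0.419608 > 0.04045 → ((0.419608+0.055)/1.055)^2.4 ≈ 0.147027
  B: 118/255 ≈ 0.462745 > 0.04045 → ((0.462745+0.055)/1.055)^2.4 ≈ 0.181164
R_lin = 0.545724, G_lin = 0.147027, B_lin = 0.181164
L = 0.2126×R + 0.7152×G + 0.0722×B
L = 0.2126×0.545724 + 0.7152×0.147027 + 0.0722×0.181164
L ≈ 0.234255


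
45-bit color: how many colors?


Colors = 2^bits = 2^45
= 35,184,372,088,832 colors


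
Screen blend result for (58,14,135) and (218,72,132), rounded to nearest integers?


Screen: C = 255 - (255-A)×(255-B)/255, rounded to nearest integer
R: 255 - (255-58)×(255-218)/255 = 255 - 7289/255 ≈ 255 - 28.584 = 226.416 → 226
G: 255 - (255-14)×(255-72)/255 = 255 - 44103/255 ≈ 255 - 172.953 = 82.047 → 82
B: 255 - (255-135)×(255-132)/255 = 255 - 14760/255 ≈ 255 - 57.882 = 197.118 → 197
= RGB(226, 82, 197)


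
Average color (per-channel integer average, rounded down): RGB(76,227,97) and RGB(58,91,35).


Midpoint: each channel = ⌊(C₁+C₂)/2⌋
R: ⌊(76+58)/2⌋ = 67
G: ⌊(227+91)/2⌋ = 159
B: ⌊(97+35)/2⌋ = 66
= RGB(67, 159, 66)


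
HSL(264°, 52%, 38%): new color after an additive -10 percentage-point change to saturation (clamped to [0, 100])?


Original S = 52%
Adjustment = -10 percentage points
New S = 52 + (-10) = 42
Clamp to [0, 100] → 42
= HSL(264°, 42%, 38%)


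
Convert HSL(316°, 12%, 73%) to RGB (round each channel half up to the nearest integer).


H=316°, S=0.12, L=0.73
C = (1-|2L-1|)×S = (1-|0.46|)×0.12 = 0.0648
H' = H/60 = 316/60 ≈ 5.2667; X = C×(1-|H' mod 2 - 1|) = 0.04752
m = L - C/2 = 0.73 - 0.0324 = 0.6976
Sector ⌊H'⌋ = 5 → (R',G',B') = (0.0648, 0.0, 0.04752)
RGB = ((R'+m)×255, (G'+m)×255, (B'+m)×255) = (194.412, 177.888, 190.0056)
Round half up → RGB(194, 178, 190)


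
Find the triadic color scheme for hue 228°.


Triadic: equally spaced at 120° intervals
H1 = 228°
H2 = (228 + 120) mod 360 = 348°
H3 = (228 + 240) mod 360 = 108°
Triadic = 228°, 348°, 108°


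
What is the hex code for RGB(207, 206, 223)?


R = 207 → CF (hex)
G = 206 → CE (hex)
B = 223 → DF (hex)
Hex = #CFCEDF


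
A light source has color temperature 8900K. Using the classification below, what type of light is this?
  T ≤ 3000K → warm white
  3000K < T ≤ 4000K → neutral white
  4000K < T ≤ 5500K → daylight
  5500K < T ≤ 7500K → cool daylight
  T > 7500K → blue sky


Temperature: 8900K
8900K > 7500K → blue sky
Classification: blue sky


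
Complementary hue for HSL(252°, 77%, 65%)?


Complement = opposite side of color wheel = hue + 180°
H' = (252 + 180) mod 360 = 72°
S and L unchanged.
= HSL(72°, 77%, 65%)


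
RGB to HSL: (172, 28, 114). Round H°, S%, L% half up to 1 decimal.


Normalize: R'=172/255≈0.6745, G'=28/255≈0.1098, B'=114/255≈0.4471
Max=172/255, Min=28/255, Δ=Max-Min=144/255
L = (Max+Min)/2 = (172+28)/510 = 200/510 = 0.39215… → L = 39.2%
L ≤ 0.5 → S = Δ/(Max+Min) = 144/(172+28) = 144/200 = 0.72 → S = 72.0%
(the 1/255 factors cancel in S and H, so raw channel differences can be used)
Max is R' → H = 60 × (((G-B)/Δ) mod 6) = 60 × (((28-114)/144) mod 6)
  (-86)/144 = -0.5972…; negative, so add 6 → 5.4027…
  H = 60 × 5.4027… = 324.166…° → H = 324.2°
= HSL(324.2°, 72.0%, 39.2%)


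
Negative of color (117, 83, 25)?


Invert: (255-R, 255-G, 255-B)
R: 255-117 = 138
G: 255-83 = 172
B: 255-25 = 230
= RGB(138, 172, 230)


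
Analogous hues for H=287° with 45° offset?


Base hue: 287°
Left analog: (287 - 45) mod 360 = 242°
Right analog: (287 + 45) mod 360 = 332°
Analogous hues = 242° and 332°


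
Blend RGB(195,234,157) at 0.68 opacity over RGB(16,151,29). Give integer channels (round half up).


C = α×F + (1-α)×B, with 1-α = 0.32
R: 0.68×195 + 0.32×16 = 132.60 + 5.12 = 137.72 → 138
G: 0.68×234 + 0.32×151 = 159.12 + 48.32 = 207.44 → 207
B: 0.68×157 + 0.32×29 = 106.76 + 9.28 = 116.04 → 116
= RGB(138, 207, 116)


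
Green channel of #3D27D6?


Color: #3D27D6
R = 3D = 61
G = 27 = 39
B = D6 = 214
Green = 39


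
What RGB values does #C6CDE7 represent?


C6 → 198 (R)
CD → 205 (G)
E7 → 231 (B)
= RGB(198, 205, 231)


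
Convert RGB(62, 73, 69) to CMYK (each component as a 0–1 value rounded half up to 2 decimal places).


R'=62/255≈0.2431, G'=73/255≈0.2863, B'=69/255≈0.2706
K = 1 - max(R',G',B') = 1 - 73/255 = 182/255 = 0.71372… → 0.71
(1-R'-K)/(1-K) simplifies to (max-R)/max with max = 73:
C = (73-62)/73 = 11/73 = 0.15068… → 0.15
M = (73-73)/73 = 0/73 = 0 → 0.00
Y = (73-69)/73 = 4/73 = 0.05479… → 0.05
= CMYK(0.15, 0.00, 0.05, 0.71)


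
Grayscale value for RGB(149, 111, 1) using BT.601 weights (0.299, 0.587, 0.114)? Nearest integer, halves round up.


Gray = 0.299×R + 0.587×G + 0.114×B
Gray = 0.299×149 + 0.587×111 + 0.114×1
Gray = 44.551 + 65.157 + 0.114
Gray = 109.822 → round half up → 110
Gray = 110


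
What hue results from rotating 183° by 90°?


New hue = (H + rotation) mod 360
New hue = (183 + 90) mod 360
= 273 mod 360
= 273°


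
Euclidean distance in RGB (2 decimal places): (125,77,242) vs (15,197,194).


d = √[(R₁-R₂)² + (G₁-G₂)² + (B₁-B₂)²]
d = √[(125-15)² + (77-197)² + (242-194)²]
d = √[12100 + 14400 + 2304]
d = √28804
d ≈ 169.72


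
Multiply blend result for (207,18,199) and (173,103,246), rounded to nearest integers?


Multiply: C = A×B/255, rounded to nearest integer
R: 207×173/255 = 35811/255 ≈ 140.435 → 140
G: 18×103/255 = 1854/255 ≈ 7.271 → 7
B: 199×246/255 = 48954/255 ≈ 191.976 → 192
= RGB(140, 7, 192)


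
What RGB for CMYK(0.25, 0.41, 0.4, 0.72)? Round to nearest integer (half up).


R = 255 × (1-C) × (1-K) = 255 × 0.75 × 0.28 = 53.55 → 54
G = 255 × (1-M) × (1-K) = 255 × 0.59 × 0.28 = 42.126 → 42
B = 255 × (1-Y) × (1-K) = 255 × 0.60 × 0.28 = 42.84 → 43
= RGB(54, 42, 43)


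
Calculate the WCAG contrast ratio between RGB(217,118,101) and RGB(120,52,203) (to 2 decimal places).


Linearize each sRGB channel c=v/255: c/12.92 if c ≤ 0.04045 else ((c+0.055)/1.055)^2.4
L = 0.2126×R_lin + 0.7152×G_lin + 0.0722×B_lin
Color 1 (217,118,101):
  R=217: 217/255≈0.8510 > 0.04045 → ((0.8510+0.055)/1.055)^2.4 ≈ 0.69387
  G=118: 118/255≈0.4627 > 0.04045 → ((0.4627+0.055)/1.055)^2.4 ≈ 0.18116
  B=101: 101/255≈0.3961 > 0.04045 → ((0.3961+0.055)/1.055)^2.4 ≈ 0.13014
  L1 = 0.2126×0.69387 + 0.7152×0.18116 + 0.0722×0.13014 ≈ 0.28648
Color 2 (120,52,203):
  R=120: 120/255≈0.4706 > 0.04045 → ((0.4706+0.055)/1.055)^2.4 ≈ 0.18782
  G=52: 52/255≈0.2039 > 0.04045 → ((0.2039+0.055)/1.055)^2.4 ≈ 0.03434
  B=203: 203/255≈0.7961 > 0.04045 → ((0.7961+0.055)/1.055)^2.4 ≈ 0.59720
  L2 = 0.2126×0.18782 + 0.7152×0.03434 + 0.0722×0.59720 ≈ 0.10761
Lighter = 0.28648, Darker = 0.10761
Ratio = (L_lighter + 0.05) / (L_darker + 0.05)
Ratio = (0.28648 + 0.05) / (0.10761 + 0.05) = 0.33648 / 0.15761 ≈ 2.1349
Ratio ≈ 2.13:1


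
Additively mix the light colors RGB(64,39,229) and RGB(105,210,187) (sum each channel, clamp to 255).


Additive: each channel = min(255, C₁+C₂)
R: 64+105 = 169 → 169
G: 39+210 = 249 → 249
B: 229+187 = 416 → 255
= RGB(169, 249, 255)


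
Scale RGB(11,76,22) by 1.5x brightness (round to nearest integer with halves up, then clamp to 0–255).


Multiply each channel by 1.5, round half up, clamp to [0, 255]
R: 11×1.5 = 16.5 → round → 17
G: 76×1.5 = 114
B: 22×1.5 = 33
= RGB(17, 114, 33)


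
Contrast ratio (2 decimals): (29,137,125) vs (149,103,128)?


Linearize each sRGB channel c=v/255: c/12.92 if c ≤ 0.04045 else ((c+0.055)/1.055)^2.4
L = 0.2126×R_lin + 0.7152×G_lin + 0.0722×B_lin
Color 1 (29,137,125):
  R=29: 29/255≈0.1137 > 0.04045 → ((0.1137+0.055)/1.055)^2.4 ≈ 0.01229
  G=137: 137/255≈0.5373 > 0.04045 → ((0.5373+0.055)/1.055)^2.4 ≈ 0.25016
  B=125: 125/255≈0.4902 > 0.04045 → ((0.4902+0.055)/1.055)^2.4 ≈ 0.20508
  L1 = 0.2126×0.01229 + 0.7152×0.25016 + 0.0722×0.20508 ≈ 0.19633
Color 2 (149,103,128):
  R=149: 149/255≈0.5843 > 0.04045 → ((0.5843+0.055)/1.055)^2.4 ≈ 0.30054
  G=103: 103/255≈0.4039 > 0.04045 → ((0.4039+0.055)/1.055)^2.4 ≈ 0.13563
  B=128: 128/255≈0.5020 > 0.04045 → ((0.5020+0.055)/1.055)^2.4 ≈ 0.21586
  L2 = 0.2126×0.30054 + 0.7152×0.13563 + 0.0722×0.21586 ≈ 0.17649
Lighter = 0.19633, Darker = 0.17649
Ratio = (L_lighter + 0.05) / (L_darker + 0.05)
Ratio = (0.19633 + 0.05) / (0.17649 + 0.05) = 0.24633 / 0.22649 ≈ 1.0876
Ratio ≈ 1.09:1


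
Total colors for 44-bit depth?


Colors = 2^bits = 2^44
= 17,592,186,044,416 colors


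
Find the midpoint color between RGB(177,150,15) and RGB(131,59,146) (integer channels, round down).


Midpoint: each channel = ⌊(C₁+C₂)/2⌋
R: ⌊(177+131)/2⌋ = 154
G: ⌊(150+59)/2⌋ = 104
B: ⌊(15+146)/2⌋ = 80
= RGB(154, 104, 80)


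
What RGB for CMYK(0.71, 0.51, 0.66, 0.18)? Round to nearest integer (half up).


R = 255 × (1-C) × (1-K) = 255 × 0.29 × 0.82 = 60.639 → 61
G = 255 × (1-M) × (1-K) = 255 × 0.49 × 0.82 = 102.459 → 102
B = 255 × (1-Y) × (1-K) = 255 × 0.34 × 0.82 = 71.094 → 71
= RGB(61, 102, 71)


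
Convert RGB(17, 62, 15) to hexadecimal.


R = 17 → 11 (hex)
G = 62 → 3E (hex)
B = 15 → 0F (hex)
Hex = #113E0F


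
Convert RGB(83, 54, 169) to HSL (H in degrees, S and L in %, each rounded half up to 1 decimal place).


Normalize: R'=83/255≈0.3255, G'=54/255≈0.2118, B'=169/255≈0.6627
Max=169/255, Min=54/255, Δ=Max-Min=115/255
L = (Max+Min)/2 = (169+54)/510 = 223/510 = 0.43725… → L = 43.7%
L ≤ 0.5 → S = Δ/(Max+Min) = 115/(169+54) = 115/223 = 0.51569… → S = 51.6%
(the 1/255 factors cancel in S and H, so raw channel differences can be used)
Max is B' → H = 60 × ((R-G)/Δ + 4) = 60 × ((83-54)/115 + 4)
  29/115 + 4 = 0.2521… + 4 = 4.2521…
  H = 60 × 4.2521… = 255.130…° → H = 255.1°
= HSL(255.1°, 51.6%, 43.7%)


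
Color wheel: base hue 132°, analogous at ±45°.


Base hue: 132°
Left analog: (132 - 45) mod 360 = 87°
Right analog: (132 + 45) mod 360 = 177°
Analogous hues = 87° and 177°


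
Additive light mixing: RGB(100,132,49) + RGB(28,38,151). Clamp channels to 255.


Additive: each channel = min(255, C₁+C₂)
R: 100+28 = 128 → 128
G: 132+38 = 170 → 170
B: 49+151 = 200 → 200
= RGB(128, 170, 200)


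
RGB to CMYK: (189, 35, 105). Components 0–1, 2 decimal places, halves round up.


R'=189/255≈0.7412, G'=35/255≈0.1373, B'=105/255≈0.4118
K = 1 - max(R',G',B') = 1 - 189/255 = 66/255 = 0.25882… → 0.26
(1-R'-K)/(1-K) simplifies to (max-R)/max with max = 189:
C = (189-189)/189 = 0/189 = 0 → 0.00
M = (189-35)/189 = 154/189 = 0.81481… → 0.81
Y = (189-105)/189 = 84/189 = 0.44444… → 0.44
= CMYK(0.00, 0.81, 0.44, 0.26)


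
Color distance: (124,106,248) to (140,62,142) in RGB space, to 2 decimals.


d = √[(R₁-R₂)² + (G₁-G₂)² + (B₁-B₂)²]
d = √[(124-140)² + (106-62)² + (248-142)²]
d = √[256 + 1936 + 11236]
d = √13428
d ≈ 115.88


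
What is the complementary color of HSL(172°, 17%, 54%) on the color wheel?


Complement = opposite side of color wheel = hue + 180°
H' = (172 + 180) mod 360 = 352°
S and L unchanged.
= HSL(352°, 17%, 54%)


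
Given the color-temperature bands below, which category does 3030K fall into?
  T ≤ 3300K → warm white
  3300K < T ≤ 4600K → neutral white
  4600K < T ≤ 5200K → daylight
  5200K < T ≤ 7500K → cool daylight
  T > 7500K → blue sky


Temperature: 3030K
3030K ≤ 3300K → warm white
Classification: warm white
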